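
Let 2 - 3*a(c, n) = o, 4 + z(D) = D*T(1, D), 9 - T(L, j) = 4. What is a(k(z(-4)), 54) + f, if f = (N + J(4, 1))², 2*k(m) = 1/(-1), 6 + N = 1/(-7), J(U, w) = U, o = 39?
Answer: -1138/147 ≈ -7.7415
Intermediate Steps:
T(L, j) = 5 (T(L, j) = 9 - 1*4 = 9 - 4 = 5)
N = -43/7 (N = -6 + 1/(-7) = -6 - ⅐ = -43/7 ≈ -6.1429)
z(D) = -4 + 5*D (z(D) = -4 + D*5 = -4 + 5*D)
k(m) = -½ (k(m) = (½)/(-1) = (½)*(-1) = -½)
a(c, n) = -37/3 (a(c, n) = ⅔ - ⅓*39 = ⅔ - 13 = -37/3)
f = 225/49 (f = (-43/7 + 4)² = (-15/7)² = 225/49 ≈ 4.5918)
a(k(z(-4)), 54) + f = -37/3 + 225/49 = -1138/147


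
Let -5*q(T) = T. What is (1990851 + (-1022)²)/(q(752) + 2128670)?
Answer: 15176675/10642598 ≈ 1.4260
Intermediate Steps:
q(T) = -T/5
(1990851 + (-1022)²)/(q(752) + 2128670) = (1990851 + (-1022)²)/(-⅕*752 + 2128670) = (1990851 + 1044484)/(-752/5 + 2128670) = 3035335/(10642598/5) = 3035335*(5/10642598) = 15176675/10642598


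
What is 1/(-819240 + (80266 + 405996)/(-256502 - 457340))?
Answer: -356921/292404203171 ≈ -1.2206e-6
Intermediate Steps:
1/(-819240 + (80266 + 405996)/(-256502 - 457340)) = 1/(-819240 + 486262/(-713842)) = 1/(-819240 + 486262*(-1/713842)) = 1/(-819240 - 243131/356921) = 1/(-292404203171/356921) = -356921/292404203171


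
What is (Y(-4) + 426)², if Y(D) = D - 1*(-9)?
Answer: 185761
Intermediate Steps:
Y(D) = 9 + D (Y(D) = D + 9 = 9 + D)
(Y(-4) + 426)² = ((9 - 4) + 426)² = (5 + 426)² = 431² = 185761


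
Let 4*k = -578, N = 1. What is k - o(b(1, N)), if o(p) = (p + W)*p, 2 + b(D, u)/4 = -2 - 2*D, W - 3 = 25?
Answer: -97/2 ≈ -48.500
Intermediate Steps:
W = 28 (W = 3 + 25 = 28)
b(D, u) = -16 - 8*D (b(D, u) = -8 + 4*(-2 - 2*D) = -8 + (-8 - 8*D) = -16 - 8*D)
k = -289/2 (k = (¼)*(-578) = -289/2 ≈ -144.50)
o(p) = p*(28 + p) (o(p) = (p + 28)*p = (28 + p)*p = p*(28 + p))
k - o(b(1, N)) = -289/2 - (-16 - 8*1)*(28 + (-16 - 8*1)) = -289/2 - (-16 - 8)*(28 + (-16 - 8)) = -289/2 - (-24)*(28 - 24) = -289/2 - (-24)*4 = -289/2 - 1*(-96) = -289/2 + 96 = -97/2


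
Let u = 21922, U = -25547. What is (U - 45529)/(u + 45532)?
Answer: -35538/33727 ≈ -1.0537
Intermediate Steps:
(U - 45529)/(u + 45532) = (-25547 - 45529)/(21922 + 45532) = -71076/67454 = -71076*1/67454 = -35538/33727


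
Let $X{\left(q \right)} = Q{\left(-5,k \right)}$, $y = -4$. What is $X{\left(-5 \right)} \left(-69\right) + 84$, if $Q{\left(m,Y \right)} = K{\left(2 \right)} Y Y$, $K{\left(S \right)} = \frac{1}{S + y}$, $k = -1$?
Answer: $\frac{237}{2} \approx 118.5$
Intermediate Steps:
$K{\left(S \right)} = \frac{1}{-4 + S}$ ($K{\left(S \right)} = \frac{1}{S - 4} = \frac{1}{-4 + S}$)
$Q{\left(m,Y \right)} = - \frac{Y^{2}}{2}$ ($Q{\left(m,Y \right)} = \frac{Y}{-4 + 2} Y = \frac{Y}{-2} Y = - \frac{Y}{2} Y = - \frac{Y^{2}}{2}$)
$X{\left(q \right)} = - \frac{1}{2}$ ($X{\left(q \right)} = - \frac{\left(-1\right)^{2}}{2} = \left(- \frac{1}{2}\right) 1 = - \frac{1}{2}$)
$X{\left(-5 \right)} \left(-69\right) + 84 = \left(- \frac{1}{2}\right) \left(-69\right) + 84 = \frac{69}{2} + 84 = \frac{237}{2}$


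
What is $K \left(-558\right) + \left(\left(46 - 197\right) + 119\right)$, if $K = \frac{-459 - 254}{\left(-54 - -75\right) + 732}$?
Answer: $\frac{124586}{251} \approx 496.36$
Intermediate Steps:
$K = - \frac{713}{753}$ ($K = - \frac{713}{\left(-54 + 75\right) + 732} = - \frac{713}{21 + 732} = - \frac{713}{753} \approx -0.94688$)
$K \left(-558\right) + \left(\left(46 - 197\right) + 119\right) = \left(- \frac{713}{753}\right) \left(-558\right) + \left(\left(46 - 197\right) + 119\right) = \frac{132618}{251} + \left(-151 + 119\right) = \frac{132618}{251} - 32 = \frac{124586}{251}$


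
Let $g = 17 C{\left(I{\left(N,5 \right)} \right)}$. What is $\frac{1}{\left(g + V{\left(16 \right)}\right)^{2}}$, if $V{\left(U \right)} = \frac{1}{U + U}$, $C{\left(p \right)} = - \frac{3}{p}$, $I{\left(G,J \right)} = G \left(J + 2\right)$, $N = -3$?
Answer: $\frac{50176}{303601} \approx 0.16527$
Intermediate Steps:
$I{\left(G,J \right)} = G \left(2 + J\right)$
$g = \frac{17}{7}$ ($g = 17 \left(- \frac{3}{\left(-3\right) \left(2 + 5\right)}\right) = 17 \left(- \frac{3}{\left(-3\right) 7}\right) = 17 \left(- \frac{3}{-21}\right) = 17 \left(\left(-3\right) \left(- \frac{1}{21}\right)\right) = 17 \cdot \frac{1}{7} = \frac{17}{7} \approx 2.4286$)
$V{\left(U \right)} = \frac{1}{2 U}$
$\frac{1}{\left(g + V{\left(16 \right)}\right)^{2}} = \frac{1}{\left(\frac{17}{7} + \frac{1}{2 \cdot 16}\right)^{2}} = \frac{1}{\left(\frac{17}{7} + \frac{1}{2} \cdot \frac{1}{16}\right)^{2}} = \frac{1}{\left(\frac{17}{7} + \frac{1}{32}\right)^{2}} = \frac{1}{\left(\frac{551}{224}\right)^{2}} = \frac{1}{\frac{303601}{50176}} = \frac{50176}{303601}$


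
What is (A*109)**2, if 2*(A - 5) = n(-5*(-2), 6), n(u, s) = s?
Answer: 760384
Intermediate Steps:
A = 8 (A = 5 + (1/2)*6 = 5 + 3 = 8)
(A*109)**2 = (8*109)**2 = 872**2 = 760384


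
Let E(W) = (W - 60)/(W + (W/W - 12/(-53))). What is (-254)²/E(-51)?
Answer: 170193208/5883 ≈ 28930.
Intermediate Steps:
E(W) = (-60 + W)/(65/53 + W) (E(W) = (-60 + W)/(W + (1 - 12*(-1/53))) = (-60 + W)/(W + (1 + 12/53)) = (-60 + W)/(W + 65/53) = (-60 + W)/(65/53 + W))
(-254)²/E(-51) = (-254)²/((53*(-60 - 51)/(65 + 53*(-51)))) = 64516/((53*(-111)/(65 - 2703))) = 64516/((53*(-111)/(-2638))) = 64516/((53*(-1/2638)*(-111))) = 64516/(5883/2638) = 64516*(2638/5883) = 170193208/5883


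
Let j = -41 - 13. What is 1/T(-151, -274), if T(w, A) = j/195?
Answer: -65/18 ≈ -3.6111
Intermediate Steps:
j = -54
T(w, A) = -18/65 (T(w, A) = -54/195 = -54*1/195 = -18/65)
1/T(-151, -274) = 1/(-18/65) = -65/18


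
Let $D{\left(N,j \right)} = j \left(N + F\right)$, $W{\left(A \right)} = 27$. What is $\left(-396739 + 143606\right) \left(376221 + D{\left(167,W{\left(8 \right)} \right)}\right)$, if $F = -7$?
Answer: $-96327484953$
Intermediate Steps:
$D{\left(N,j \right)} = j \left(-7 + N\right)$ ($D{\left(N,j \right)} = j \left(N - 7\right) = j \left(-7 + N\right)$)
$\left(-396739 + 143606\right) \left(376221 + D{\left(167,W{\left(8 \right)} \right)}\right) = \left(-396739 + 143606\right) \left(376221 + 27 \left(-7 + 167\right)\right) = - 253133 \left(376221 + 27 \cdot 160\right) = - 253133 \left(376221 + 4320\right) = \left(-253133\right) 380541 = -96327484953$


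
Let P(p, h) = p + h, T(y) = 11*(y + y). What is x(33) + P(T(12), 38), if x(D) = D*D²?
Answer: 36239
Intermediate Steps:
T(y) = 22*y (T(y) = 11*(2*y) = 22*y)
P(p, h) = h + p
x(D) = D³
x(33) + P(T(12), 38) = 33³ + (38 + 22*12) = 35937 + (38 + 264) = 35937 + 302 = 36239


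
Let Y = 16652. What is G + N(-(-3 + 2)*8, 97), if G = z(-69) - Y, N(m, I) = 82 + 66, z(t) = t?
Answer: -16573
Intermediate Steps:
N(m, I) = 148
G = -16721 (G = -69 - 1*16652 = -69 - 16652 = -16721)
G + N(-(-3 + 2)*8, 97) = -16721 + 148 = -16573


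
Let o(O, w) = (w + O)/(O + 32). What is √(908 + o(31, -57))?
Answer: √400246/21 ≈ 30.126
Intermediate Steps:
o(O, w) = (O + w)/(32 + O)
√(908 + o(31, -57)) = √(908 + (31 - 57)/(32 + 31)) = √(908 - 26/63) = √(57178/63) = √400246/21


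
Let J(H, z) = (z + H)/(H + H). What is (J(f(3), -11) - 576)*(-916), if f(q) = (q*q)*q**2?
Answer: 42704836/81 ≈ 5.2722e+5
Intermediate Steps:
f(q) = q**4 (f(q) = q**2*q**2 = q**4)
J(H, z) = (H + z)/(2*H) (J(H, z) = (H + z)/((2*H)) = (H + z)*(1/(2*H)) = (H + z)/(2*H))
(J(f(3), -11) - 576)*(-916) = ((3**4 - 11)/(2*(3**4)) - 576)*(-916) = ((1/2)*(81 - 11)/81 - 576)*(-916) = ((1/2)*(1/81)*70 - 576)*(-916) = (35/81 - 576)*(-916) = -46621/81*(-916) = 42704836/81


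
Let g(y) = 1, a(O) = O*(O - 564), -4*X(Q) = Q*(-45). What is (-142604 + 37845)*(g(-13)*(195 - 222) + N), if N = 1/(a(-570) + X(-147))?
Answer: 7294414321129/2578905 ≈ 2.8285e+6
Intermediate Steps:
X(Q) = 45*Q/4 (X(Q) = -Q*(-45)/4 = -(-45)*Q/4 = 45*Q/4)
a(O) = O*(-564 + O)
N = 4/2578905 (N = 1/(-570*(-564 - 570) + (45/4)*(-147)) = 1/(-570*(-1134) - 6615/4) = 1/(646380 - 6615/4) = 1/(2578905/4) = 4/2578905 ≈ 1.5510e-6)
(-142604 + 37845)*(g(-13)*(195 - 222) + N) = (-142604 + 37845)*(1*(195 - 222) + 4/2578905) = -104759*(1*(-27) + 4/2578905) = -104759*(-27 + 4/2578905) = -104759*(-69630431/2578905) = 7294414321129/2578905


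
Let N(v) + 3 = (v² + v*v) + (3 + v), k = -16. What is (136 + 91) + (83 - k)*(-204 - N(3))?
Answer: -22048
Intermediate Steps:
N(v) = v + 2*v² (N(v) = -3 + ((v² + v*v) + (3 + v)) = -3 + ((v² + v²) + (3 + v)) = -3 + (2*v² + (3 + v)) = -3 + (3 + v + 2*v²) = v + 2*v²)
(136 + 91) + (83 - k)*(-204 - N(3)) = (136 + 91) + (83 - 1*(-16))*(-204 - 3*(1 + 2*3)) = 227 + (83 + 16)*(-204 - 3*(1 + 6)) = 227 + 99*(-204 - 3*7) = 227 + 99*(-204 - 1*21) = 227 + 99*(-204 - 21) = 227 + 99*(-225) = 227 - 22275 = -22048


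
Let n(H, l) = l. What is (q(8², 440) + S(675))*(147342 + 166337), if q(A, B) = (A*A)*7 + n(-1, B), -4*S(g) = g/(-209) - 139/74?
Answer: 564955881996151/61864 ≈ 9.1322e+9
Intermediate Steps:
S(g) = 139/296 + g/836 (S(g) = -(g/(-209) - 139/74)/4 = -(g*(-1/209) - 139*1/74)/4 = -(-g/209 - 139/74)/4 = -(-139/74 - g/209)/4 = 139/296 + g/836)
q(A, B) = B + 7*A² (q(A, B) = (A*A)*7 + B = A²*7 + B = 7*A² + B = B + 7*A²)
(q(8², 440) + S(675))*(147342 + 166337) = ((440 + 7*(8²)²) + (139/296 + (1/836)*675))*(147342 + 166337) = ((440 + 7*64²) + (139/296 + 675/836))*313679 = ((440 + 7*4096) + 79001/61864)*313679 = ((440 + 28672) + 79001/61864)*313679 = (29112 + 79001/61864)*313679 = (1801063769/61864)*313679 = 564955881996151/61864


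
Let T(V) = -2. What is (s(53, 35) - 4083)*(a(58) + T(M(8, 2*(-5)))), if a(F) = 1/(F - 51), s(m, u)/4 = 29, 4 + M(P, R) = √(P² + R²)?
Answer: 51571/7 ≈ 7367.3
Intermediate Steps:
M(P, R) = -4 + √(P² + R²)
s(m, u) = 116 (s(m, u) = 4*29 = 116)
a(F) = 1/(-51 + F)
(s(53, 35) - 4083)*(a(58) + T(M(8, 2*(-5)))) = (116 - 4083)*(1/(-51 + 58) - 2) = -3967*(1/7 - 2) = -3967*(⅐ - 2) = -3967*(-13/7) = 51571/7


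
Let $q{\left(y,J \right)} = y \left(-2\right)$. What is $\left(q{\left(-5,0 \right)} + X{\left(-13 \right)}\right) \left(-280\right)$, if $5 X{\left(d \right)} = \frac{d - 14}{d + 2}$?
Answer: $- \frac{32312}{11} \approx -2937.5$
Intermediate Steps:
$q{\left(y,J \right)} = - 2 y$
$X{\left(d \right)} = \frac{-14 + d}{5 \left(2 + d\right)}$ ($X{\left(d \right)} = \frac{\left(d - 14\right) \frac{1}{d + 2}}{5} = \frac{\left(-14 + d\right) \frac{1}{2 + d}}{5} = \frac{\frac{1}{2 + d} \left(-14 + d\right)}{5} = \frac{-14 + d}{5 \left(2 + d\right)}$)
$\left(q{\left(-5,0 \right)} + X{\left(-13 \right)}\right) \left(-280\right) = \left(\left(-2\right) \left(-5\right) + \frac{-14 - 13}{5 \left(2 - 13\right)}\right) \left(-280\right) = \left(10 + \frac{1}{5} \frac{1}{-11} \left(-27\right)\right) \left(-280\right) = \left(10 + \frac{1}{5} \left(- \frac{1}{11}\right) \left(-27\right)\right) \left(-280\right) = \left(10 + \frac{27}{55}\right) \left(-280\right) = \frac{577}{55} \left(-280\right) = - \frac{32312}{11}$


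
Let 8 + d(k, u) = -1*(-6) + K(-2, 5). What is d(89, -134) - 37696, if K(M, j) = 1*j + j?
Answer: -37688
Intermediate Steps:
K(M, j) = 2*j (K(M, j) = j + j = 2*j)
d(k, u) = 8 (d(k, u) = -8 + (-1*(-6) + 2*5) = -8 + (6 + 10) = -8 + 16 = 8)
d(89, -134) - 37696 = 8 - 37696 = -37688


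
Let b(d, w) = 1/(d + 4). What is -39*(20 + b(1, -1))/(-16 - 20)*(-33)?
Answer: -14443/20 ≈ -722.15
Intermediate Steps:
b(d, w) = 1/(4 + d)
-39*(20 + b(1, -1))/(-16 - 20)*(-33) = -39*(20 + 1/(4 + 1))/(-16 - 20)*(-33) = -39*(20 + 1/5)/(-36)*(-33) = -39*(20 + ⅕)*(-1)/36*(-33) = -3939*(-1)/(5*36)*(-33) = -39*(-101/180)*(-33) = (1313/60)*(-33) = -14443/20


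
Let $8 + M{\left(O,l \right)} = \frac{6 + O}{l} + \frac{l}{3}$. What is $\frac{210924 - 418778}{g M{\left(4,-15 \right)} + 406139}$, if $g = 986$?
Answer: $- \frac{623562}{1177991} \approx -0.52934$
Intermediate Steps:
$M{\left(O,l \right)} = -8 + \frac{l}{3} + \frac{6 + O}{l}$ ($M{\left(O,l \right)} = -8 + \left(\frac{6 + O}{l} + \frac{l}{3}\right) = -8 + \left(\frac{l}{3} + \frac{6 + O}{l}\right) = -8 + \frac{l}{3} + \frac{6 + O}{l}$)
$\frac{210924 - 418778}{g M{\left(4,-15 \right)} + 406139} = \frac{210924 - 418778}{986 \frac{6 + 4 + \frac{1}{3} \left(-15\right) \left(-24 - 15\right)}{-15} + 406139} = - \frac{207854}{986 \left(- \frac{6 + 4 + \frac{1}{3} \left(-15\right) \left(-39\right)}{15}\right) + 406139} = - \frac{207854}{986 \left(- \frac{6 + 4 + 195}{15}\right) + 406139} = - \frac{207854}{986 \left(\left(- \frac{1}{15}\right) 205\right) + 406139} = - \frac{207854}{986 \left(- \frac{41}{3}\right) + 406139} = - \frac{207854}{- \frac{40426}{3} + 406139} = - \frac{207854}{\frac{1177991}{3}} = \left(-207854\right) \frac{3}{1177991} = - \frac{623562}{1177991}$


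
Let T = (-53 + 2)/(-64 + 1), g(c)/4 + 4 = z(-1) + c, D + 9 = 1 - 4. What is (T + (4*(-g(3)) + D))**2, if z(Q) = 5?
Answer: 2493241/441 ≈ 5653.6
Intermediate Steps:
D = -12 (D = -9 + (1 - 4) = -9 - 3 = -12)
g(c) = 4 + 4*c (g(c) = -16 + 4*(5 + c) = -16 + (20 + 4*c) = 4 + 4*c)
T = 17/21 (T = -51/(-63) = -51*(-1/63) = 17/21 ≈ 0.80952)
(T + (4*(-g(3)) + D))**2 = (17/21 + (4*(-(4 + 4*3)) - 12))**2 = (17/21 + (4*(-(4 + 12)) - 12))**2 = (17/21 + (4*(-1*16) - 12))**2 = (17/21 + (4*(-16) - 12))**2 = (17/21 + (-64 - 12))**2 = (17/21 - 76)**2 = (-1579/21)**2 = 2493241/441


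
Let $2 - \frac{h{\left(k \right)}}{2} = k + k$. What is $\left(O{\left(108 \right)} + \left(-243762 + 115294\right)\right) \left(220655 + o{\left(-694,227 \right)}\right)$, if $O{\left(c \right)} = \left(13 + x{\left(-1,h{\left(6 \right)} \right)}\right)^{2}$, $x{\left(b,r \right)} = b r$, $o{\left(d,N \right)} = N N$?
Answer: $-34670525736$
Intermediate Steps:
$h{\left(k \right)} = 4 - 4 k$ ($h{\left(k \right)} = 4 - 2 \left(k + k\right) = 4 - 2 \cdot 2 k = 4 - 4 k$)
$o{\left(d,N \right)} = N^{2}$
$O{\left(c \right)} = 1089$ ($O{\left(c \right)} = \left(13 - \left(4 - 24\right)\right)^{2} = \left(13 - -20\right)^{2} = \left(13 + 20\right)^{2} = 33^{2} = 1089$)
$\left(O{\left(108 \right)} + \left(-243762 + 115294\right)\right) \left(220655 + o{\left(-694,227 \right)}\right) = \left(1089 + \left(-243762 + 115294\right)\right) \left(220655 + 227^{2}\right) = \left(1089 - 128468\right) \left(220655 + 51529\right) = \left(-127379\right) 272184 = -34670525736$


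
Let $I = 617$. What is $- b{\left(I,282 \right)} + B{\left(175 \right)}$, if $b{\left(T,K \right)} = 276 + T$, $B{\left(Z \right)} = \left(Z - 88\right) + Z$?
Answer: $-631$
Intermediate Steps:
$B{\left(Z \right)} = -88 + 2 Z$ ($B{\left(Z \right)} = \left(-88 + Z\right) + Z = -88 + 2 Z$)
$- b{\left(I,282 \right)} + B{\left(175 \right)} = - (276 + 617) + \left(-88 + 2 \cdot 175\right) = \left(-1\right) 893 + \left(-88 + 350\right) = -893 + 262 = -631$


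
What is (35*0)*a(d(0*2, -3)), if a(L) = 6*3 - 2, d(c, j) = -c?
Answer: 0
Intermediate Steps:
a(L) = 16 (a(L) = 18 - 2 = 16)
(35*0)*a(d(0*2, -3)) = (35*0)*16 = 0*16 = 0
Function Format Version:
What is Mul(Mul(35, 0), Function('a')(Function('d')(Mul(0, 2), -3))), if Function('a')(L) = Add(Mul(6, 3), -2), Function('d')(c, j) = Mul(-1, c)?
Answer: 0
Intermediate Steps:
Function('a')(L) = 16 (Function('a')(L) = Add(18, -2) = 16)
Mul(Mul(35, 0), Function('a')(Function('d')(Mul(0, 2), -3))) = Mul(Mul(35, 0), 16) = Mul(0, 16) = 0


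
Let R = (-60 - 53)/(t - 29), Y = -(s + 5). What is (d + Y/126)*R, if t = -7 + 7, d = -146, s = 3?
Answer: -1039826/1827 ≈ -569.14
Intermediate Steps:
t = 0
Y = -8 (Y = -(3 + 5) = -1*8 = -8)
R = 113/29 (R = (-60 - 53)/(0 - 29) = -113/(-29) = -113*(-1/29) = 113/29 ≈ 3.8966)
(d + Y/126)*R = (-146 - 8/126)*(113/29) = (-146 - 8*1/126)*(113/29) = (-146 - 4/63)*(113/29) = -9202/63*113/29 = -1039826/1827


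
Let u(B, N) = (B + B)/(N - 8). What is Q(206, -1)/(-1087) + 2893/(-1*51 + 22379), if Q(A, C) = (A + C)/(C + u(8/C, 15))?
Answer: 104368573/558222328 ≈ 0.18697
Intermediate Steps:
u(B, N) = 2*B/(-8 + N) (u(B, N) = (2*B)/(-8 + N) = 2*B/(-8 + N))
Q(A, C) = (A + C)/(C + 16/(7*C)) (Q(A, C) = (A + C)/(C + 2*(8/C)/(-8 + 15)) = (A + C)/(C + 2*(8/C)/7) = (A + C)/(C + 2*(8/C)*(⅐)) = (A + C)/(C + 16/(7*C)))
Q(206, -1)/(-1087) + 2893/(-1*51 + 22379) = (7*(-1)*(206 - 1)/(16 + 7*(-1)²))/(-1087) + 2893/(-1*51 + 22379) = (7*(-1)*205/(16 + 7*1))*(-1/1087) + 2893/(-51 + 22379) = (7*(-1)*205/(16 + 7))*(-1/1087) + 2893/22328 = (7*(-1)*205/23)*(-1/1087) + 2893*(1/22328) = (7*(-1)*(1/23)*205)*(-1/1087) + 2893/22328 = -1435/23*(-1/1087) + 2893/22328 = 1435/25001 + 2893/22328 = 104368573/558222328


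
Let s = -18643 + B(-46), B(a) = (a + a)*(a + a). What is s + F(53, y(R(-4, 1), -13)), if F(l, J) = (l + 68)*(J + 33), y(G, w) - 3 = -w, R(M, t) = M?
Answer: -4250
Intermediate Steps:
B(a) = 4*a² (B(a) = (2*a)*(2*a) = 4*a²)
y(G, w) = 3 - w
s = -10179 (s = -18643 + 4*(-46)² = -18643 + 4*2116 = -18643 + 8464 = -10179)
F(l, J) = (33 + J)*(68 + l) (F(l, J) = (68 + l)*(33 + J) = (33 + J)*(68 + l))
s + F(53, y(R(-4, 1), -13)) = -10179 + (2244 + 33*53 + 68*(3 - 1*(-13)) + (3 - 1*(-13))*53) = -10179 + (2244 + 1749 + 68*(3 + 13) + (3 + 13)*53) = -10179 + (2244 + 1749 + 68*16 + 16*53) = -10179 + (2244 + 1749 + 1088 + 848) = -10179 + 5929 = -4250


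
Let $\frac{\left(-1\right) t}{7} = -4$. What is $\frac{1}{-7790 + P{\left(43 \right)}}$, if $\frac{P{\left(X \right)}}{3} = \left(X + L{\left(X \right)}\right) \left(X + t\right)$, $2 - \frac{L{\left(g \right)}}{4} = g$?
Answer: $- \frac{1}{33563} \approx -2.9795 \cdot 10^{-5}$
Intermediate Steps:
$t = 28$ ($t = \left(-7\right) \left(-4\right) = 28$)
$L{\left(g \right)} = 8 - 4 g$
$P{\left(X \right)} = 3 \left(8 - 3 X\right) \left(28 + X\right)$ ($P{\left(X \right)} = 3 \left(X - \left(-8 + 4 X\right)\right) \left(X + 28\right) = 3 \left(8 - 3 X\right) \left(28 + X\right)$)
$\frac{1}{-7790 + P{\left(43 \right)}} = \frac{1}{-7790 - \left(9132 + 16641\right)} = \frac{1}{-7790 - 25773} = \frac{1}{-33563} = - \frac{1}{33563}$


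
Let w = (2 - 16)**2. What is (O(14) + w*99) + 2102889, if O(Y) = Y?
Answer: 2122307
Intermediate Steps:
w = 196 (w = (-14)**2 = 196)
(O(14) + w*99) + 2102889 = (14 + 196*99) + 2102889 = (14 + 19404) + 2102889 = 19418 + 2102889 = 2122307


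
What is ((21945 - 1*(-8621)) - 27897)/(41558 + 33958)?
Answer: 2669/75516 ≈ 0.035344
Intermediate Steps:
((21945 - 1*(-8621)) - 27897)/(41558 + 33958) = ((21945 + 8621) - 27897)/75516 = (30566 - 27897)*(1/75516) = 2669*(1/75516) = 2669/75516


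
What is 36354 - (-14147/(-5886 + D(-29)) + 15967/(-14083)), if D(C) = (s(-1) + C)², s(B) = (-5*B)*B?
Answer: 56314195083/1549130 ≈ 36352.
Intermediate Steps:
s(B) = -5*B²
D(C) = (-5 + C)² (D(C) = (-5*(-1)² + C)² = (-5*1 + C)² = (-5 + C)²)
36354 - (-14147/(-5886 + D(-29)) + 15967/(-14083)) = 36354 - (-14147/(-5886 + (-5 - 29)²) + 15967/(-14083)) = 36354 - (-14147/(-5886 + (-34)²) + 15967*(-1/14083)) = 36354 - (-14147/(-5886 + 1156) - 15967/14083) = 36354 - (-14147/(-4730) - 15967/14083) = 36354 - (-14147*(-1/4730) - 15967/14083) = 36354 - (329/110 - 15967/14083) = 36354 - 1*2876937/1549130 = 36354 - 2876937/1549130 = 56314195083/1549130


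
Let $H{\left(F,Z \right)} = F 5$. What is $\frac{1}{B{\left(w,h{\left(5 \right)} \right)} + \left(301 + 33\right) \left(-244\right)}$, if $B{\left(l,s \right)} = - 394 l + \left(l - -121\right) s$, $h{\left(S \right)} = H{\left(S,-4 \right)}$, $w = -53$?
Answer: $- \frac{1}{58914} \approx -1.6974 \cdot 10^{-5}$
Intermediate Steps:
$H{\left(F,Z \right)} = 5 F$
$h{\left(S \right)} = 5 S$
$B{\left(l,s \right)} = - 394 l + s \left(121 + l\right)$ ($B{\left(l,s \right)} = - 394 l + \left(l + 121\right) s = - 394 l + \left(121 + l\right) s = - 394 l + s \left(121 + l\right)$)
$\frac{1}{B{\left(w,h{\left(5 \right)} \right)} + \left(301 + 33\right) \left(-244\right)} = \frac{1}{\left(\left(-394\right) \left(-53\right) + 121 \cdot 5 \cdot 5 - 53 \cdot 5 \cdot 5\right) + \left(301 + 33\right) \left(-244\right)} = \frac{1}{\left(20882 + 121 \cdot 25 - 1325\right) + 334 \left(-244\right)} = \frac{1}{\left(20882 + 3025 - 1325\right) - 81496} = \frac{1}{22582 - 81496} = \frac{1}{-58914} = - \frac{1}{58914}$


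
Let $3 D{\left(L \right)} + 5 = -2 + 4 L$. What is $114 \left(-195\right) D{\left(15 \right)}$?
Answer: $-392730$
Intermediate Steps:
$D{\left(L \right)} = - \frac{7}{3} + \frac{4 L}{3}$ ($D{\left(L \right)} = - \frac{5}{3} + \frac{-2 + 4 L}{3} = - \frac{5}{3} + \left(- \frac{2}{3} + \frac{4 L}{3}\right) = - \frac{7}{3} + \frac{4 L}{3}$)
$114 \left(-195\right) D{\left(15 \right)} = 114 \left(-195\right) \left(- \frac{7}{3} + \frac{4}{3} \cdot 15\right) = - 22230 \left(- \frac{7}{3} + 20\right) = \left(-22230\right) \frac{53}{3} = -392730$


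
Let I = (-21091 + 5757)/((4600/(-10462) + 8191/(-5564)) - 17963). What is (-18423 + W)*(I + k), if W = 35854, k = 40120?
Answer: 365670055888101553296/522873860813 ≈ 6.9935e+8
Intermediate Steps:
I = 446300424856/522873860813 (I = -15334/((4600*(-1/10462) + 8191*(-1/5564)) - 17963) = -15334/((-2300/5231 - 8191/5564) - 17963) = -15334/(-55644321/29105284 - 17963) = -15334/(-522873860813/29105284) = -15334*(-29105284/522873860813) = 446300424856/522873860813 ≈ 0.85355)
(-18423 + W)*(I + k) = (-18423 + 35854)*(446300424856/522873860813 + 40120) = 17431*(20978145596242416/522873860813) = 365670055888101553296/522873860813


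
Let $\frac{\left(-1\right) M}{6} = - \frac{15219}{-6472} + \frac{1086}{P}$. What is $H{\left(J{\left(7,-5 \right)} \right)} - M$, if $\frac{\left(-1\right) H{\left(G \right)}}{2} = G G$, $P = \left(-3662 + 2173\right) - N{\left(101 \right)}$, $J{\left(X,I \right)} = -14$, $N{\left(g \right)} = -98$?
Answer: $- \frac{1722077081}{4501276} \approx -382.58$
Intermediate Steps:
$P = -1391$ ($P = \left(-3662 + 2173\right) - -98 = -1489 + 98 = -1391$)
$H{\left(G \right)} = - 2 G^{2}$ ($H{\left(G \right)} = - 2 G G = - 2 G^{2}$)
$M = - \frac{42423111}{4501276}$ ($M = - 6 \left(- \frac{15219}{-6472} + \frac{1086}{-1391}\right) = - 6 \left(\left(-15219\right) \left(- \frac{1}{6472}\right) + 1086 \left(- \frac{1}{1391}\right)\right) = - 6 \left(\frac{15219}{6472} - \frac{1086}{1391}\right) = \left(-6\right) \frac{14141037}{9002552} = - \frac{42423111}{4501276} \approx -9.4247$)
$H{\left(J{\left(7,-5 \right)} \right)} - M = - 2 \left(-14\right)^{2} - - \frac{42423111}{4501276} = \left(-2\right) 196 + \frac{42423111}{4501276} = -392 + \frac{42423111}{4501276} = - \frac{1722077081}{4501276}$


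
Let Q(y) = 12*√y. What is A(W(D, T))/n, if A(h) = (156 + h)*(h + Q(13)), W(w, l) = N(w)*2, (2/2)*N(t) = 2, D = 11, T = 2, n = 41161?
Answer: 640/41161 + 1920*√13/41161 ≈ 0.18373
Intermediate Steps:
N(t) = 2
W(w, l) = 4 (W(w, l) = 2*2 = 4)
A(h) = (156 + h)*(h + 12*√13)
A(W(D, T))/n = (4² + 156*4 + 1872*√13 + 12*4*√13)/41161 = (16 + 624 + 1872*√13 + 48*√13)*(1/41161) = (640 + 1920*√13)*(1/41161) = 640/41161 + 1920*√13/41161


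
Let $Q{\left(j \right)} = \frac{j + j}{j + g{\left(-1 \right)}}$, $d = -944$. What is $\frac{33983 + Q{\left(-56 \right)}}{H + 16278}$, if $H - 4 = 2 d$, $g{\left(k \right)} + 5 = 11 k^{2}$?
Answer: $\frac{849631}{359850} \approx 2.3611$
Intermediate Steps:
$g{\left(k \right)} = -5 + 11 k^{2}$
$Q{\left(j \right)} = \frac{2 j}{6 + j}$ ($Q{\left(j \right)} = \frac{j + j}{j - \left(5 - 11 \left(-1\right)^{2}\right)} = \frac{2 j}{j + \left(-5 + 11 \cdot 1\right)} = \frac{2 j}{j + \left(-5 + 11\right)} = \frac{2 j}{j + 6} = \frac{2 j}{6 + j}$)
$H = -1884$ ($H = 4 + 2 \left(-944\right) = 4 - 1888 = -1884$)
$\frac{33983 + Q{\left(-56 \right)}}{H + 16278} = \frac{33983 + 2 \left(-56\right) \frac{1}{6 - 56}}{-1884 + 16278} = \frac{33983 + 2 \left(-56\right) \frac{1}{-50}}{14394} = \left(33983 + 2 \left(-56\right) \left(- \frac{1}{50}\right)\right) \frac{1}{14394} = \left(33983 + \frac{56}{25}\right) \frac{1}{14394} = \frac{849631}{25} \cdot \frac{1}{14394} = \frac{849631}{359850}$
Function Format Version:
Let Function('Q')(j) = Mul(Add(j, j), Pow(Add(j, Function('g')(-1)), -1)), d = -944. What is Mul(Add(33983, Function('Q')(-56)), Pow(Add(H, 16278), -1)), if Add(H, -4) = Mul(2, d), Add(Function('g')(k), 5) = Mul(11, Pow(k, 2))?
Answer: Rational(849631, 359850) ≈ 2.3611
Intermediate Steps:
Function('g')(k) = Add(-5, Mul(11, Pow(k, 2)))
Function('Q')(j) = Mul(2, j, Pow(Add(6, j), -1)) (Function('Q')(j) = Mul(Add(j, j), Pow(Add(j, Add(-5, Mul(11, Pow(-1, 2)))), -1)) = Mul(Mul(2, j), Pow(Add(j, Add(-5, Mul(11, 1))), -1)) = Mul(Mul(2, j), Pow(Add(j, Add(-5, 11)), -1)) = Mul(Mul(2, j), Pow(Add(j, 6), -1)) = Mul(Mul(2, j), Pow(Add(6, j), -1)) = Mul(2, j, Pow(Add(6, j), -1)))
H = -1884 (H = Add(4, Mul(2, -944)) = Add(4, -1888) = -1884)
Mul(Add(33983, Function('Q')(-56)), Pow(Add(H, 16278), -1)) = Mul(Add(33983, Mul(2, -56, Pow(Add(6, -56), -1))), Pow(Add(-1884, 16278), -1)) = Mul(Add(33983, Mul(2, -56, Pow(-50, -1))), Pow(14394, -1)) = Mul(Add(33983, Mul(2, -56, Rational(-1, 50))), Rational(1, 14394)) = Mul(Add(33983, Rational(56, 25)), Rational(1, 14394)) = Mul(Rational(849631, 25), Rational(1, 14394)) = Rational(849631, 359850)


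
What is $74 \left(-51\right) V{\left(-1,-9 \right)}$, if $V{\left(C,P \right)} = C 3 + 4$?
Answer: $-3774$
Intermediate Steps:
$V{\left(C,P \right)} = 4 + 3 C$ ($V{\left(C,P \right)} = 3 C + 4 = 4 + 3 C$)
$74 \left(-51\right) V{\left(-1,-9 \right)} = 74 \left(-51\right) \left(4 + 3 \left(-1\right)\right) = - 3774 \left(4 - 3\right) = \left(-3774\right) 1 = -3774$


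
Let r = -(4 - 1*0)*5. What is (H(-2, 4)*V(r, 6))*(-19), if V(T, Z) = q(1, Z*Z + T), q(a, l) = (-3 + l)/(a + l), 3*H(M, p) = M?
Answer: 494/51 ≈ 9.6863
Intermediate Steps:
H(M, p) = M/3
r = -20 (r = -(4 + 0)*5 = -1*4*5 = -4*5 = -20)
q(a, l) = (-3 + l)/(a + l)
V(T, Z) = (-3 + T + Z²)/(1 + T + Z²) (V(T, Z) = (-3 + (Z*Z + T))/(1 + (Z*Z + T)) = (-3 + (Z² + T))/(1 + (Z² + T)) = (-3 + (T + Z²))/(1 + (T + Z²)) = (-3 + T + Z²)/(1 + T + Z²))
(H(-2, 4)*V(r, 6))*(-19) = (((⅓)*(-2))*((-3 - 20 + 6²)/(1 - 20 + 6²)))*(-19) = -2*(-3 - 20 + 36)/(3*(1 - 20 + 36))*(-19) = -2*13/(3*17)*(-19) = -2*13/51*(-19) = -⅔*13/17*(-19) = -26/51*(-19) = 494/51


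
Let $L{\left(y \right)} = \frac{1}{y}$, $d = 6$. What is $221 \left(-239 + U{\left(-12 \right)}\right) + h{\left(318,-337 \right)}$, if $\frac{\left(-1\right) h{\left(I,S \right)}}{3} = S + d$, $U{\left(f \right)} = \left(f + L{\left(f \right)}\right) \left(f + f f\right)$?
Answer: $-404321$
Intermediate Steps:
$U{\left(f \right)} = \left(f + \frac{1}{f}\right) \left(f + f^{2}\right)$ ($U{\left(f \right)} = \left(f + \frac{1}{f}\right) \left(f + f f\right) = \left(f + \frac{1}{f}\right) \left(f + f^{2}\right)$)
$h{\left(I,S \right)} = -18 - 3 S$ ($h{\left(I,S \right)} = - 3 \left(S + 6\right) = - 3 \left(6 + S\right) = -18 - 3 S$)
$221 \left(-239 + U{\left(-12 \right)}\right) + h{\left(318,-337 \right)} = 221 \left(-239 + \left(1 - 12 \left(1 - 12 + \left(-12\right)^{2}\right)\right)\right) - -993 = 221 \left(-239 + \left(1 - 12 \left(1 - 12 + 144\right)\right)\right) + \left(-18 + 1011\right) = 221 \left(-239 + \left(1 - 1596\right)\right) + 993 = 221 \left(-239 - 1595\right) + 993 = 221 \left(-1834\right) + 993 = -405314 + 993 = -404321$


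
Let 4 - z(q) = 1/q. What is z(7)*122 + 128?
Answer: 4190/7 ≈ 598.57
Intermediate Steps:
z(q) = 4 - 1/q
z(7)*122 + 128 = (4 - 1/7)*122 + 128 = (27/7)*122 + 128 = 3294/7 + 128 = 4190/7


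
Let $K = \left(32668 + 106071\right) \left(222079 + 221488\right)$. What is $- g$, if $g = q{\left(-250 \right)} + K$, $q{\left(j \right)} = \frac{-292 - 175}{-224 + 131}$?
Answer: $- \frac{5723223907676}{93} \approx -6.154 \cdot 10^{10}$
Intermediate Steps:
$q{\left(j \right)} = \frac{467}{93}$ ($q{\left(j \right)} = - \frac{467}{-93} = \left(-467\right) \left(- \frac{1}{93}\right) = \frac{467}{93}$)
$K = 61540042013$ ($K = 138739 \cdot 443567 = 61540042013$)
$g = \frac{5723223907676}{93}$ ($g = \frac{467}{93} + 61540042013 = \frac{5723223907676}{93} \approx 6.154 \cdot 10^{10}$)
$- g = \left(-1\right) \frac{5723223907676}{93} = - \frac{5723223907676}{93}$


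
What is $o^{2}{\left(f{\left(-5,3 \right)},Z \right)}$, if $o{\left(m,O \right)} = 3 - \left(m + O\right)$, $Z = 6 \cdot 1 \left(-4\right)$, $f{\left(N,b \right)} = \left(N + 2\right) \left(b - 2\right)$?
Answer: $900$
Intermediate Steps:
$f{\left(N,b \right)} = \left(-2 + b\right) \left(2 + N\right)$ ($f{\left(N,b \right)} = \left(2 + N\right) \left(-2 + b\right) = \left(-2 + b\right) \left(2 + N\right)$)
$Z = -24$ ($Z = 6 \left(-4\right) = -24$)
$o{\left(m,O \right)} = 3 - O - m$ ($o{\left(m,O \right)} = 3 - \left(O + m\right) = 3 - O - m$)
$o^{2}{\left(f{\left(-5,3 \right)},Z \right)} = \left(3 - -24 - \left(-4 - -10 + 2 \cdot 3 - 15\right)\right)^{2} = \left(3 + 24 - \left(-4 + 10 + 6 - 15\right)\right)^{2} = \left(3 + 24 - -3\right)^{2} = \left(3 + 24 + 3\right)^{2} = 30^{2} = 900$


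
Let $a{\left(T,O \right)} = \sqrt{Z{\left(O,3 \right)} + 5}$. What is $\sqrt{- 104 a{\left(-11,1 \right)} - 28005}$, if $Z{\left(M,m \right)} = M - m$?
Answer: $\sqrt{-28005 - 104 \sqrt{3}} \approx 167.88 i$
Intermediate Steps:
$a{\left(T,O \right)} = \sqrt{2 + O}$ ($a{\left(T,O \right)} = \sqrt{\left(O - 3\right) + 5} = \sqrt{\left(-3 + O\right) + 5} = \sqrt{2 + O}$)
$\sqrt{- 104 a{\left(-11,1 \right)} - 28005} = \sqrt{- 104 \sqrt{2 + 1} - 28005} = \sqrt{- 104 \sqrt{3} - 28005} = \sqrt{-28005 - 104 \sqrt{3}}$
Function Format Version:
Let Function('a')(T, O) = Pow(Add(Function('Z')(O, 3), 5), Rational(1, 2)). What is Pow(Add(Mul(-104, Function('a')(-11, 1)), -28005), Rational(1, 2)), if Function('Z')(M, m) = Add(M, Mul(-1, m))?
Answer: Pow(Add(-28005, Mul(-104, Pow(3, Rational(1, 2)))), Rational(1, 2)) ≈ Mul(167.88, I)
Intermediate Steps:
Function('a')(T, O) = Pow(Add(2, O), Rational(1, 2)) (Function('a')(T, O) = Pow(Add(Add(O, Mul(-1, 3)), 5), Rational(1, 2)) = Pow(Add(Add(O, -3), 5), Rational(1, 2)) = Pow(Add(Add(-3, O), 5), Rational(1, 2)) = Pow(Add(2, O), Rational(1, 2)))
Pow(Add(Mul(-104, Function('a')(-11, 1)), -28005), Rational(1, 2)) = Pow(Add(Mul(-104, Pow(Add(2, 1), Rational(1, 2))), -28005), Rational(1, 2)) = Pow(Add(Mul(-104, Pow(3, Rational(1, 2))), -28005), Rational(1, 2)) = Pow(Add(-28005, Mul(-104, Pow(3, Rational(1, 2)))), Rational(1, 2))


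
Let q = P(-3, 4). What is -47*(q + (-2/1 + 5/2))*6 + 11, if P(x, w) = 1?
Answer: -412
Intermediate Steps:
q = 1
-47*(q + (-2/1 + 5/2))*6 + 11 = -47*(1 + (-2/1 + 5/2))*6 + 11 = -47*(1 + (-2*1 + 5*(½)))*6 + 11 = -47*(1 + (-2 + 5/2))*6 + 11 = -47*(1 + ½)*6 + 11 = -141*6/2 + 11 = -47*9 + 11 = -423 + 11 = -412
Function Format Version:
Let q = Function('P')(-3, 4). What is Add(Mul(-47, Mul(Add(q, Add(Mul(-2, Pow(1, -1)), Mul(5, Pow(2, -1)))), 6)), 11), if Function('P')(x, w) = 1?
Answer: -412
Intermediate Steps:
q = 1
Add(Mul(-47, Mul(Add(q, Add(Mul(-2, Pow(1, -1)), Mul(5, Pow(2, -1)))), 6)), 11) = Add(Mul(-47, Mul(Add(1, Add(Mul(-2, Pow(1, -1)), Mul(5, Pow(2, -1)))), 6)), 11) = Add(Mul(-47, Mul(Add(1, Add(Mul(-2, 1), Mul(5, Rational(1, 2)))), 6)), 11) = Add(Mul(-47, Mul(Add(1, Add(-2, Rational(5, 2))), 6)), 11) = Add(Mul(-47, Mul(Add(1, Rational(1, 2)), 6)), 11) = Add(Mul(-47, Mul(Rational(3, 2), 6)), 11) = Add(Mul(-47, 9), 11) = Add(-423, 11) = -412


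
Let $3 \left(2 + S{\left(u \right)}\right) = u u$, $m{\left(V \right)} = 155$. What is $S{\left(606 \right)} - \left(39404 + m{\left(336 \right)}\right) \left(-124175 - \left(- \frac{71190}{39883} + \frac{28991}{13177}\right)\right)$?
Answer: $\frac{2581642559097225842}{525538291} \approx 4.9124 \cdot 10^{9}$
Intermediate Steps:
$S{\left(u \right)} = -2 + \frac{u^{2}}{3}$ ($S{\left(u \right)} = -2 + \frac{u u}{3} = -2 + \frac{u^{2}}{3}$)
$S{\left(606 \right)} - \left(39404 + m{\left(336 \right)}\right) \left(-124175 - \left(- \frac{71190}{39883} + \frac{28991}{13177}\right)\right) = \left(-2 + \frac{606^{2}}{3}\right) - \left(39404 + 155\right) \left(-124175 - \left(- \frac{71190}{39883} + \frac{28991}{13177}\right)\right) = \left(-2 + \frac{1}{3} \cdot 367236\right) - 39559 \left(-124175 - \frac{218177423}{525538291}\right) = \left(-2 + 122412\right) - 39559 \left(-124175 + \left(\frac{71190}{39883} - \frac{28991}{13177}\right)\right) = 122410 - 39559 \left(-124175 - \frac{218177423}{525538291}\right) = 122410 - 39559 \left(- \frac{65258935462348}{525538291}\right) = 122410 - - \frac{2581578227955024532}{525538291} = 122410 + \frac{2581578227955024532}{525538291} = \frac{2581642559097225842}{525538291}$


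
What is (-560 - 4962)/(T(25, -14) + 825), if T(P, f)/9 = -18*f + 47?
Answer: -2761/1758 ≈ -1.5705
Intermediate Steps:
T(P, f) = 423 - 162*f (T(P, f) = 9*(-18*f + 47) = 9*(47 - 18*f) = 423 - 162*f)
(-560 - 4962)/(T(25, -14) + 825) = (-560 - 4962)/((423 - 162*(-14)) + 825) = -5522/((423 + 2268) + 825) = -5522/(2691 + 825) = -5522/3516 = -5522*1/3516 = -2761/1758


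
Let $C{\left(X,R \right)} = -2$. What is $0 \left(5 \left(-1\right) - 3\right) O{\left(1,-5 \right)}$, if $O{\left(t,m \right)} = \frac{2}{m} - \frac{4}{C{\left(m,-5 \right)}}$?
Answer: $0$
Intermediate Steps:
$O{\left(t,m \right)} = 2 + \frac{2}{m}$ ($O{\left(t,m \right)} = \frac{2}{m} - \frac{4}{-2} = \frac{2}{m} - -2 = \frac{2}{m} + 2 = 2 + \frac{2}{m}$)
$0 \left(5 \left(-1\right) - 3\right) O{\left(1,-5 \right)} = 0 \left(5 \left(-1\right) - 3\right) \left(2 + \frac{2}{-5}\right) = 0 \left(-5 - 3\right) \left(2 + 2 \left(- \frac{1}{5}\right)\right) = 0 \left(-8\right) \left(2 - \frac{2}{5}\right) = 0 \cdot \frac{8}{5} = 0$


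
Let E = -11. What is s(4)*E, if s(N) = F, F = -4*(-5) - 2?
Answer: -198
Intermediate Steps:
F = 18 (F = 20 - 2 = 18)
s(N) = 18
s(4)*E = 18*(-11) = -198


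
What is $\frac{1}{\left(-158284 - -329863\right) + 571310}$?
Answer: $\frac{1}{742889} \approx 1.3461 \cdot 10^{-6}$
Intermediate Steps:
$\frac{1}{\left(-158284 - -329863\right) + 571310} = \frac{1}{\left(-158284 + 329863\right) + 571310} = \frac{1}{171579 + 571310} = \frac{1}{742889}$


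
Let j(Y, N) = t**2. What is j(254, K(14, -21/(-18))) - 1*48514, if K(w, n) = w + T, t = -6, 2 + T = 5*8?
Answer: -48478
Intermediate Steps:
T = 38 (T = -2 + 5*8 = -2 + 40 = 38)
K(w, n) = 38 + w (K(w, n) = w + 38 = 38 + w)
j(Y, N) = 36 (j(Y, N) = (-6)**2 = 36)
j(254, K(14, -21/(-18))) - 1*48514 = 36 - 1*48514 = 36 - 48514 = -48478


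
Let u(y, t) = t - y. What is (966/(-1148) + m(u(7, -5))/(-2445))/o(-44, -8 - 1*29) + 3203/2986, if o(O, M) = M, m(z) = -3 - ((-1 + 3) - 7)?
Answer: 6066128306/5537634045 ≈ 1.0954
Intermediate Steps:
m(z) = 2 (m(z) = -3 - (2 - 7) = -3 - 1*(-5) = -3 + 5 = 2)
(966/(-1148) + m(u(7, -5))/(-2445))/o(-44, -8 - 1*29) + 3203/2986 = (966/(-1148) + 2/(-2445))/(-8 - 1*29) + 3203/2986 = (966*(-1/1148) + 2*(-1/2445))/(-8 - 29) + 3203*(1/2986) = (-69/82 - 2/2445)/(-37) + 3203/2986 = -168869/200490*(-1/37) + 3203/2986 = 168869/7418130 + 3203/2986 = 6066128306/5537634045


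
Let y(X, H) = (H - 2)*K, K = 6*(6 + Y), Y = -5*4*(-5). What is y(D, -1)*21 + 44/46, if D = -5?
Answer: -921542/23 ≈ -40067.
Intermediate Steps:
Y = 100 (Y = -20*(-5) = 100)
K = 636 (K = 6*(6 + 100) = 6*106 = 636)
y(X, H) = -1272 + 636*H (y(X, H) = (H - 2)*636 = (-2 + H)*636 = -1272 + 636*H)
y(D, -1)*21 + 44/46 = (-1272 + 636*(-1))*21 + 44/46 = (-1272 - 636)*21 + 44*(1/46) = -1908*21 + 22/23 = -40068 + 22/23 = -921542/23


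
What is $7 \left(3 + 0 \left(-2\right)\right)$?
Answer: $21$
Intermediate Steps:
$7 \left(3 + 0 \left(-2\right)\right) = 7 \left(3 + 0\right) = 7 \cdot 3 = 21$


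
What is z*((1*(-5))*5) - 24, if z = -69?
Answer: 1701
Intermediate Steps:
z*((1*(-5))*5) - 24 = -69*1*(-5)*5 - 24 = -(-345)*5 - 24 = -69*(-25) - 24 = 1725 - 24 = 1701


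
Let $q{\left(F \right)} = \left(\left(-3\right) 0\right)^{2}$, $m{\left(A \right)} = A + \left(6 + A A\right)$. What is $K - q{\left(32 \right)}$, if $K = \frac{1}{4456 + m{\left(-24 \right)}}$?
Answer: $\frac{1}{5014} \approx 0.00019944$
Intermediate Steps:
$m{\left(A \right)} = 6 + A + A^{2}$ ($m{\left(A \right)} = A + \left(6 + A^{2}\right) = 6 + A + A^{2}$)
$q{\left(F \right)} = 0$ ($q{\left(F \right)} = 0^{2} = 0$)
$K = \frac{1}{5014}$ ($K = \frac{1}{4456 + \left(6 - 24 + \left(-24\right)^{2}\right)} = \frac{1}{4456 + \left(6 - 24 + 576\right)} = \frac{1}{4456 + 558} = \frac{1}{5014} \approx 0.00019944$)
$K - q{\left(32 \right)} = \frac{1}{5014} - 0 = \frac{1}{5014} + 0 = \frac{1}{5014}$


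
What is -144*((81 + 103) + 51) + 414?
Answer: -33426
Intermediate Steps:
-144*((81 + 103) + 51) + 414 = -144*(184 + 51) + 414 = -144*235 + 414 = -33840 + 414 = -33426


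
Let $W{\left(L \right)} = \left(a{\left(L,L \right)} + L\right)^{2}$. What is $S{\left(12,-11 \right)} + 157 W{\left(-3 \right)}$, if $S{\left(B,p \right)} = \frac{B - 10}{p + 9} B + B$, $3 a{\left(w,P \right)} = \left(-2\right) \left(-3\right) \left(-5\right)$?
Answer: $26533$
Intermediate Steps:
$a{\left(w,P \right)} = -10$ ($a{\left(w,P \right)} = \frac{\left(-2\right) \left(-3\right) \left(-5\right)}{3} = \frac{6 \left(-5\right)}{3} = \frac{1}{3} \left(-30\right) = -10$)
$S{\left(B,p \right)} = B + \frac{B \left(-10 + B\right)}{9 + p}$ ($S{\left(B,p \right)} = \frac{-10 + B}{9 + p} B + B = \frac{B \left(-10 + B\right)}{9 + p} + B = B + \frac{B \left(-10 + B\right)}{9 + p}$)
$W{\left(L \right)} = \left(-10 + L\right)^{2}$
$S{\left(12,-11 \right)} + 157 W{\left(-3 \right)} = \frac{12 \left(-1 + 12 - 11\right)}{9 - 11} + 157 \left(-10 - 3\right)^{2} = 12 \frac{1}{-2} \cdot 0 + 157 \left(-13\right)^{2} = 12 \left(- \frac{1}{2}\right) 0 + 157 \cdot 169 = 0 + 26533 = 26533$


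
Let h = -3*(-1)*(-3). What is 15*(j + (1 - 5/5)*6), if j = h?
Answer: -135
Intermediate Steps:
h = -9 (h = 3*(-3) = -9)
j = -9
15*(j + (1 - 5/5)*6) = 15*(-9 + (1 - 5/5)*6) = 15*(-9 + (1 - 1*1)*6) = 15*(-9 + (1 - 1)*6) = 15*(-9 + 0*6) = 15*(-9 + 0) = 15*(-9) = -135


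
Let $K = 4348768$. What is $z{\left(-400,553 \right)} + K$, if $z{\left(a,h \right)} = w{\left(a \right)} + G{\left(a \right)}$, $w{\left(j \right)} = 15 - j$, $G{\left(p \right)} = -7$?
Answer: $4349176$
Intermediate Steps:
$z{\left(a,h \right)} = 8 - a$ ($z{\left(a,h \right)} = \left(15 - a\right) - 7 = 8 - a$)
$z{\left(-400,553 \right)} + K = \left(8 - -400\right) + 4348768 = \left(8 + 400\right) + 4348768 = 408 + 4348768 = 4349176$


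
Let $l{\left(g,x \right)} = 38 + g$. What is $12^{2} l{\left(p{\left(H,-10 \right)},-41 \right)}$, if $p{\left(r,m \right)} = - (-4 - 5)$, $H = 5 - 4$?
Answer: $6768$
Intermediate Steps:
$H = 1$
$p{\left(r,m \right)} = 9$ ($p{\left(r,m \right)} = - (-4 - 5) = \left(-1\right) \left(-9\right) = 9$)
$12^{2} l{\left(p{\left(H,-10 \right)},-41 \right)} = 12^{2} \left(38 + 9\right) = 144 \cdot 47 = 6768$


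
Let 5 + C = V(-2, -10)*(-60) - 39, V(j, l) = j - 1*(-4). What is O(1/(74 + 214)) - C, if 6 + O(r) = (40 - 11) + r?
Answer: 53857/288 ≈ 187.00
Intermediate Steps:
V(j, l) = 4 + j (V(j, l) = j + 4 = 4 + j)
O(r) = 23 + r (O(r) = -6 + ((40 - 11) + r) = -6 + (29 + r) = 23 + r)
C = -164 (C = -5 + ((4 - 2)*(-60) - 39) = -5 + (2*(-60) - 39) = -5 + (-120 - 39) = -5 - 159 = -164)
O(1/(74 + 214)) - C = (23 + 1/(74 + 214)) - 1*(-164) = (23 + 1/288) + 164 = 6625/288 + 164 = 53857/288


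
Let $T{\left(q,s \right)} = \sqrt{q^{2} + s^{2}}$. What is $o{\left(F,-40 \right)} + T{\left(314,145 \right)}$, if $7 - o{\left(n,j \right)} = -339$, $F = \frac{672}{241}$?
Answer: $346 + \sqrt{119621} \approx 691.86$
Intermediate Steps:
$F = \frac{672}{241}$ ($F = 672 \cdot \frac{1}{241} = \frac{672}{241} \approx 2.7884$)
$o{\left(n,j \right)} = 346$ ($o{\left(n,j \right)} = 7 - -339 = 7 + 339 = 346$)
$o{\left(F,-40 \right)} + T{\left(314,145 \right)} = 346 + \sqrt{314^{2} + 145^{2}} = 346 + \sqrt{98596 + 21025} = 346 + \sqrt{119621}$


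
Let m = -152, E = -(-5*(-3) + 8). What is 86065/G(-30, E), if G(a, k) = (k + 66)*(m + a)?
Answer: -12295/1118 ≈ -10.997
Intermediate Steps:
E = -23 (E = -(15 + 8) = -1*23 = -23)
G(a, k) = (-152 + a)*(66 + k) (G(a, k) = (k + 66)*(-152 + a) = (66 + k)*(-152 + a) = (-152 + a)*(66 + k))
86065/G(-30, E) = 86065/(-10032 - 152*(-23) + 66*(-30) - 30*(-23)) = 86065/(-10032 + 3496 - 1980 + 690) = 86065/(-7826) = 86065*(-1/7826) = -12295/1118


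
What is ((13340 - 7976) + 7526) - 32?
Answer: 12858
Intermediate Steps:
((13340 - 7976) + 7526) - 32 = (5364 + 7526) - 32 = 12890 - 32 = 12858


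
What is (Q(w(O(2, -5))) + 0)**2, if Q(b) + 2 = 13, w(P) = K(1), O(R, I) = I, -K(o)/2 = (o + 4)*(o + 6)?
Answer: 121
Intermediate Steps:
K(o) = -2*(4 + o)*(6 + o) (K(o) = -2*(o + 4)*(o + 6) = -2*(4 + o)*(6 + o))
w(P) = -70 (w(P) = -48 - 20*1 - 2*1**2 = -48 - 20 - 2*1 = -48 - 20 - 2 = -70)
Q(b) = 11 (Q(b) = -2 + 13 = 11)
(Q(w(O(2, -5))) + 0)**2 = (11 + 0)**2 = 11**2 = 121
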